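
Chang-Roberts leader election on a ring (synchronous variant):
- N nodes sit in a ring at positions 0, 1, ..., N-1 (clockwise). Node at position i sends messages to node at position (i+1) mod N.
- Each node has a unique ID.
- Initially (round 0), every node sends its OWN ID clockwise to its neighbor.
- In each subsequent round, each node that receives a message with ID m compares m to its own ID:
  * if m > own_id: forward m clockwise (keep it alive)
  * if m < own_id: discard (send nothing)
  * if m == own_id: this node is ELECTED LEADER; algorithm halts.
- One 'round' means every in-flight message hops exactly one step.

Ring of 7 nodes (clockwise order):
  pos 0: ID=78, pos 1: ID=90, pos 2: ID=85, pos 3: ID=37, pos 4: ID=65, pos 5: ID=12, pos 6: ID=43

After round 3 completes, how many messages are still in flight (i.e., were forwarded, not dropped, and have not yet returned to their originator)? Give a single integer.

Answer: 2

Derivation:
Round 1: pos1(id90) recv 78: drop; pos2(id85) recv 90: fwd; pos3(id37) recv 85: fwd; pos4(id65) recv 37: drop; pos5(id12) recv 65: fwd; pos6(id43) recv 12: drop; pos0(id78) recv 43: drop
Round 2: pos3(id37) recv 90: fwd; pos4(id65) recv 85: fwd; pos6(id43) recv 65: fwd
Round 3: pos4(id65) recv 90: fwd; pos5(id12) recv 85: fwd; pos0(id78) recv 65: drop
After round 3: 2 messages still in flight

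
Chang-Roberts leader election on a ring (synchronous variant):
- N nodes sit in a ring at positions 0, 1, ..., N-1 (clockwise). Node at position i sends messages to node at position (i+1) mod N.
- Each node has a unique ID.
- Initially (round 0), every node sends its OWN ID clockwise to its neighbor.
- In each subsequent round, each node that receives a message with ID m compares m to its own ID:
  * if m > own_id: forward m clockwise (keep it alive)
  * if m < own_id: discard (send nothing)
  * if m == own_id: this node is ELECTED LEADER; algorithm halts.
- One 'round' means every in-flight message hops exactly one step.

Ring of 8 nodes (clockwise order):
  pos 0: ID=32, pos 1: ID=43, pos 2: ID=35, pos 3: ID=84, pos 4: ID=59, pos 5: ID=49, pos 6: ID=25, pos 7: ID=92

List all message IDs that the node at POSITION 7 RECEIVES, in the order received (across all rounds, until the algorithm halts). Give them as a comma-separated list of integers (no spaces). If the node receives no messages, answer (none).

Answer: 25,49,59,84,92

Derivation:
Round 1: pos1(id43) recv 32: drop; pos2(id35) recv 43: fwd; pos3(id84) recv 35: drop; pos4(id59) recv 84: fwd; pos5(id49) recv 59: fwd; pos6(id25) recv 49: fwd; pos7(id92) recv 25: drop; pos0(id32) recv 92: fwd
Round 2: pos3(id84) recv 43: drop; pos5(id49) recv 84: fwd; pos6(id25) recv 59: fwd; pos7(id92) recv 49: drop; pos1(id43) recv 92: fwd
Round 3: pos6(id25) recv 84: fwd; pos7(id92) recv 59: drop; pos2(id35) recv 92: fwd
Round 4: pos7(id92) recv 84: drop; pos3(id84) recv 92: fwd
Round 5: pos4(id59) recv 92: fwd
Round 6: pos5(id49) recv 92: fwd
Round 7: pos6(id25) recv 92: fwd
Round 8: pos7(id92) recv 92: ELECTED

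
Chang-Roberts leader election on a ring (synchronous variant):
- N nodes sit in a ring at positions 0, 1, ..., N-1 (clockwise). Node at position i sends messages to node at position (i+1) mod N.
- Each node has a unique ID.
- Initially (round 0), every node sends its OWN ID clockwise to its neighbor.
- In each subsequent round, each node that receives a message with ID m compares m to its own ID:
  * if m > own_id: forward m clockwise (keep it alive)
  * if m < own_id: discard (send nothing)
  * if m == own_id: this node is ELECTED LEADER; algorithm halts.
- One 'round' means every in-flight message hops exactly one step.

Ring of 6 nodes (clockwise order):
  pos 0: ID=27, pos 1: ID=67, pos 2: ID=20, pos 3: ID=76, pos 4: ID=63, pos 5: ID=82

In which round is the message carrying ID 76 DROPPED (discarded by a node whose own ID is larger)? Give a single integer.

Round 1: pos1(id67) recv 27: drop; pos2(id20) recv 67: fwd; pos3(id76) recv 20: drop; pos4(id63) recv 76: fwd; pos5(id82) recv 63: drop; pos0(id27) recv 82: fwd
Round 2: pos3(id76) recv 67: drop; pos5(id82) recv 76: drop; pos1(id67) recv 82: fwd
Round 3: pos2(id20) recv 82: fwd
Round 4: pos3(id76) recv 82: fwd
Round 5: pos4(id63) recv 82: fwd
Round 6: pos5(id82) recv 82: ELECTED
Message ID 76 originates at pos 3; dropped at pos 5 in round 2

Answer: 2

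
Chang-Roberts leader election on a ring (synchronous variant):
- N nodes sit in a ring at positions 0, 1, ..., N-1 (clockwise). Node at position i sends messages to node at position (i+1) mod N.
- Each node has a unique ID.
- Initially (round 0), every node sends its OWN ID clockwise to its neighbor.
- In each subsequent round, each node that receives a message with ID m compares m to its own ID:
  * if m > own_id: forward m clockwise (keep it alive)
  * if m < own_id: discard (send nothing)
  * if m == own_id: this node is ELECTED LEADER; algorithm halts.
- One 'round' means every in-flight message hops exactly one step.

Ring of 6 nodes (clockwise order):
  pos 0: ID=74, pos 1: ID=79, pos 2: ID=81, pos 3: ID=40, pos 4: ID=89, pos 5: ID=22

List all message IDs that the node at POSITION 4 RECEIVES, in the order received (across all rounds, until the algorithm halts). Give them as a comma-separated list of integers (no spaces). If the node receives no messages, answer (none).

Answer: 40,81,89

Derivation:
Round 1: pos1(id79) recv 74: drop; pos2(id81) recv 79: drop; pos3(id40) recv 81: fwd; pos4(id89) recv 40: drop; pos5(id22) recv 89: fwd; pos0(id74) recv 22: drop
Round 2: pos4(id89) recv 81: drop; pos0(id74) recv 89: fwd
Round 3: pos1(id79) recv 89: fwd
Round 4: pos2(id81) recv 89: fwd
Round 5: pos3(id40) recv 89: fwd
Round 6: pos4(id89) recv 89: ELECTED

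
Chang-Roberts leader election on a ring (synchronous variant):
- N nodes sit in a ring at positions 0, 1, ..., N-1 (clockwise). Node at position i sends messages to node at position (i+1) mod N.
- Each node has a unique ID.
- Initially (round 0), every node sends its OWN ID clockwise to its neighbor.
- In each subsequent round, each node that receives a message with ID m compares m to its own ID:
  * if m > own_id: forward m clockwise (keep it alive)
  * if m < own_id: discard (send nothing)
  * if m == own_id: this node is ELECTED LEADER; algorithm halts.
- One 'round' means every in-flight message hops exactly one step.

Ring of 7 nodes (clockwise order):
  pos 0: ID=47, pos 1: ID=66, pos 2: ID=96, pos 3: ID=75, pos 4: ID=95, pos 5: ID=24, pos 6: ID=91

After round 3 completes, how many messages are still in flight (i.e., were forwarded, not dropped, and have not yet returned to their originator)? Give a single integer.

Answer: 2

Derivation:
Round 1: pos1(id66) recv 47: drop; pos2(id96) recv 66: drop; pos3(id75) recv 96: fwd; pos4(id95) recv 75: drop; pos5(id24) recv 95: fwd; pos6(id91) recv 24: drop; pos0(id47) recv 91: fwd
Round 2: pos4(id95) recv 96: fwd; pos6(id91) recv 95: fwd; pos1(id66) recv 91: fwd
Round 3: pos5(id24) recv 96: fwd; pos0(id47) recv 95: fwd; pos2(id96) recv 91: drop
After round 3: 2 messages still in flight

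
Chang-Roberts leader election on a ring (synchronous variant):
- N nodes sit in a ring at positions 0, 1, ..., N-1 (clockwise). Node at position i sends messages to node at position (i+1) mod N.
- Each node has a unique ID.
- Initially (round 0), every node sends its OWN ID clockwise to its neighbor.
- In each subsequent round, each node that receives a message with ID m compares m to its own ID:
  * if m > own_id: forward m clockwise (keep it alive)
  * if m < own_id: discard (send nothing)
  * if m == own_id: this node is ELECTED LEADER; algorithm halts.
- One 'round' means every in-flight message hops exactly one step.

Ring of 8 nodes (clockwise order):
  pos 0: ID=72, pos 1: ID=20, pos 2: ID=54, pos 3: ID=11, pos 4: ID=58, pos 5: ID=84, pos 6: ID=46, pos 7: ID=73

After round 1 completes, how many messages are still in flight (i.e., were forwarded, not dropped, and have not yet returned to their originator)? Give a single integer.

Answer: 4

Derivation:
Round 1: pos1(id20) recv 72: fwd; pos2(id54) recv 20: drop; pos3(id11) recv 54: fwd; pos4(id58) recv 11: drop; pos5(id84) recv 58: drop; pos6(id46) recv 84: fwd; pos7(id73) recv 46: drop; pos0(id72) recv 73: fwd
After round 1: 4 messages still in flight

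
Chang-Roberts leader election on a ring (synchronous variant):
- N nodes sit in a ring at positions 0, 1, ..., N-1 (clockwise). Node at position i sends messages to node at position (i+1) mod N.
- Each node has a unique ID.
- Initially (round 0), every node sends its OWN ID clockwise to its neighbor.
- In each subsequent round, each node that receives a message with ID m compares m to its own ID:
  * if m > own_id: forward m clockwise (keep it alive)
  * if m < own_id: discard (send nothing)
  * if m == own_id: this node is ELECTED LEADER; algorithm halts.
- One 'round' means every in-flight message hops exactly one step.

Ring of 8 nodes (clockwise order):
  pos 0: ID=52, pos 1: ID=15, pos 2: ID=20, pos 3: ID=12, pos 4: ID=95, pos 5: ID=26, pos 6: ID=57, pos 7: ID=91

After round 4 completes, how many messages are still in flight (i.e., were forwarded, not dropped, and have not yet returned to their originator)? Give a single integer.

Round 1: pos1(id15) recv 52: fwd; pos2(id20) recv 15: drop; pos3(id12) recv 20: fwd; pos4(id95) recv 12: drop; pos5(id26) recv 95: fwd; pos6(id57) recv 26: drop; pos7(id91) recv 57: drop; pos0(id52) recv 91: fwd
Round 2: pos2(id20) recv 52: fwd; pos4(id95) recv 20: drop; pos6(id57) recv 95: fwd; pos1(id15) recv 91: fwd
Round 3: pos3(id12) recv 52: fwd; pos7(id91) recv 95: fwd; pos2(id20) recv 91: fwd
Round 4: pos4(id95) recv 52: drop; pos0(id52) recv 95: fwd; pos3(id12) recv 91: fwd
After round 4: 2 messages still in flight

Answer: 2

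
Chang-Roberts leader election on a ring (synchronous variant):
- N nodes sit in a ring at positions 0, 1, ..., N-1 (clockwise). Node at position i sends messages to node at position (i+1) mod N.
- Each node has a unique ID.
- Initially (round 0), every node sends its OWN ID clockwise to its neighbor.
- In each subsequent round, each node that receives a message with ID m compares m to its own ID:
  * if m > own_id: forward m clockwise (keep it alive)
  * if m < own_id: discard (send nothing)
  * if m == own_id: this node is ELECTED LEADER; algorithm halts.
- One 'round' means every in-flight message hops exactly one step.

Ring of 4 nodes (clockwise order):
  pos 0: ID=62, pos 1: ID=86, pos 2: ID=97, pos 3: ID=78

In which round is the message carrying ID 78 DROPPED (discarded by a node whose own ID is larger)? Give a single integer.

Round 1: pos1(id86) recv 62: drop; pos2(id97) recv 86: drop; pos3(id78) recv 97: fwd; pos0(id62) recv 78: fwd
Round 2: pos0(id62) recv 97: fwd; pos1(id86) recv 78: drop
Round 3: pos1(id86) recv 97: fwd
Round 4: pos2(id97) recv 97: ELECTED
Message ID 78 originates at pos 3; dropped at pos 1 in round 2

Answer: 2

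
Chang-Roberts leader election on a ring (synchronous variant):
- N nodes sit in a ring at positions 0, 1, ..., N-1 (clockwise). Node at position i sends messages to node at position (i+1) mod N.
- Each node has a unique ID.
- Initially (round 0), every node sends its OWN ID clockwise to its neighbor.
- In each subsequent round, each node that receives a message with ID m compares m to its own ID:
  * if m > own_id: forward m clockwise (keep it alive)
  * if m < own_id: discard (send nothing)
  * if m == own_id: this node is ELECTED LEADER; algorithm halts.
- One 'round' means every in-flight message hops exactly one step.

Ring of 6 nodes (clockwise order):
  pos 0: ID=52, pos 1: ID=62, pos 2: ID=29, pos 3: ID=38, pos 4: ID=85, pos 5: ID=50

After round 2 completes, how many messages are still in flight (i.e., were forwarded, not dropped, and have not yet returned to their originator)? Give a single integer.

Round 1: pos1(id62) recv 52: drop; pos2(id29) recv 62: fwd; pos3(id38) recv 29: drop; pos4(id85) recv 38: drop; pos5(id50) recv 85: fwd; pos0(id52) recv 50: drop
Round 2: pos3(id38) recv 62: fwd; pos0(id52) recv 85: fwd
After round 2: 2 messages still in flight

Answer: 2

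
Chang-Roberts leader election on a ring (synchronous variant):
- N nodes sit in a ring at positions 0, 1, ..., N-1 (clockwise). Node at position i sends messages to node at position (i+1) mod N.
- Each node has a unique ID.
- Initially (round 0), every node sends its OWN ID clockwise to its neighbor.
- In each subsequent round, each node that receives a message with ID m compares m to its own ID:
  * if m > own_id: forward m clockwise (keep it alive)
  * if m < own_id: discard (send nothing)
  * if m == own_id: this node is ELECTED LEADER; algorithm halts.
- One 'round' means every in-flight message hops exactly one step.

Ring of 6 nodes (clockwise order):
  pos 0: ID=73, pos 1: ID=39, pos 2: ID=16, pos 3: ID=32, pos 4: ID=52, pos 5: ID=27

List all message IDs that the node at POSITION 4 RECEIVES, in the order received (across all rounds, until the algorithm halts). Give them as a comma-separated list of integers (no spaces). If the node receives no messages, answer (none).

Answer: 32,39,73

Derivation:
Round 1: pos1(id39) recv 73: fwd; pos2(id16) recv 39: fwd; pos3(id32) recv 16: drop; pos4(id52) recv 32: drop; pos5(id27) recv 52: fwd; pos0(id73) recv 27: drop
Round 2: pos2(id16) recv 73: fwd; pos3(id32) recv 39: fwd; pos0(id73) recv 52: drop
Round 3: pos3(id32) recv 73: fwd; pos4(id52) recv 39: drop
Round 4: pos4(id52) recv 73: fwd
Round 5: pos5(id27) recv 73: fwd
Round 6: pos0(id73) recv 73: ELECTED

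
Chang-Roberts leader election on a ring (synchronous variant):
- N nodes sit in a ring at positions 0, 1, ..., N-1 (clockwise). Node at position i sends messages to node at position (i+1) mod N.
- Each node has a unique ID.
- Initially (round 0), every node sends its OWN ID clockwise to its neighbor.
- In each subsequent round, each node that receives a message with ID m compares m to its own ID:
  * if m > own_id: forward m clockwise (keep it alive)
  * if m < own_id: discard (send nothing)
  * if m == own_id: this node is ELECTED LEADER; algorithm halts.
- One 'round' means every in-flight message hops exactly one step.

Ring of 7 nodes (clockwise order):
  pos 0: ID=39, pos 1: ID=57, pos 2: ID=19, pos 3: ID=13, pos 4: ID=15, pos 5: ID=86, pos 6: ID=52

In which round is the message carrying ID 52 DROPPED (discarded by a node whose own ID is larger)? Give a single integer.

Answer: 2

Derivation:
Round 1: pos1(id57) recv 39: drop; pos2(id19) recv 57: fwd; pos3(id13) recv 19: fwd; pos4(id15) recv 13: drop; pos5(id86) recv 15: drop; pos6(id52) recv 86: fwd; pos0(id39) recv 52: fwd
Round 2: pos3(id13) recv 57: fwd; pos4(id15) recv 19: fwd; pos0(id39) recv 86: fwd; pos1(id57) recv 52: drop
Round 3: pos4(id15) recv 57: fwd; pos5(id86) recv 19: drop; pos1(id57) recv 86: fwd
Round 4: pos5(id86) recv 57: drop; pos2(id19) recv 86: fwd
Round 5: pos3(id13) recv 86: fwd
Round 6: pos4(id15) recv 86: fwd
Round 7: pos5(id86) recv 86: ELECTED
Message ID 52 originates at pos 6; dropped at pos 1 in round 2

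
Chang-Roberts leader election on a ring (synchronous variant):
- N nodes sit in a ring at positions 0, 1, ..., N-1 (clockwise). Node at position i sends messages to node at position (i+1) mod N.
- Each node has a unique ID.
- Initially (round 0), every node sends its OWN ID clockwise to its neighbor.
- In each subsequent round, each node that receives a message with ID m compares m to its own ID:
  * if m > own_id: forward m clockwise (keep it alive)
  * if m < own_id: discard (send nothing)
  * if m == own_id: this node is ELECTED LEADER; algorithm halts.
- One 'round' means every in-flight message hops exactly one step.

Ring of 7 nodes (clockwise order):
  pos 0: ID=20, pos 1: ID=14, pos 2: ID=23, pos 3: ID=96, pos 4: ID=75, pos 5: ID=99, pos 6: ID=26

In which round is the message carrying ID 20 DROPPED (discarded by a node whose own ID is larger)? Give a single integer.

Answer: 2

Derivation:
Round 1: pos1(id14) recv 20: fwd; pos2(id23) recv 14: drop; pos3(id96) recv 23: drop; pos4(id75) recv 96: fwd; pos5(id99) recv 75: drop; pos6(id26) recv 99: fwd; pos0(id20) recv 26: fwd
Round 2: pos2(id23) recv 20: drop; pos5(id99) recv 96: drop; pos0(id20) recv 99: fwd; pos1(id14) recv 26: fwd
Round 3: pos1(id14) recv 99: fwd; pos2(id23) recv 26: fwd
Round 4: pos2(id23) recv 99: fwd; pos3(id96) recv 26: drop
Round 5: pos3(id96) recv 99: fwd
Round 6: pos4(id75) recv 99: fwd
Round 7: pos5(id99) recv 99: ELECTED
Message ID 20 originates at pos 0; dropped at pos 2 in round 2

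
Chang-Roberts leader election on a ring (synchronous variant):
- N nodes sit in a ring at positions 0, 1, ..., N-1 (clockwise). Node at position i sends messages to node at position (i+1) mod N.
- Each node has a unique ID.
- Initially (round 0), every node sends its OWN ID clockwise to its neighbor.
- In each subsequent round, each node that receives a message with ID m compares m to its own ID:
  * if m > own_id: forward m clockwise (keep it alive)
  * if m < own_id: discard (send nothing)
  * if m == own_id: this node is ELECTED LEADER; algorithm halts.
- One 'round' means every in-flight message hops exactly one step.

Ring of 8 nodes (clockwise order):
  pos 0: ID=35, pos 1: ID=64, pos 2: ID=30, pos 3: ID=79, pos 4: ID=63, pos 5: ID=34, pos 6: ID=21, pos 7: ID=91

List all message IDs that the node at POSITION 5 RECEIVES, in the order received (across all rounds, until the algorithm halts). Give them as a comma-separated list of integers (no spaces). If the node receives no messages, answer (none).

Round 1: pos1(id64) recv 35: drop; pos2(id30) recv 64: fwd; pos3(id79) recv 30: drop; pos4(id63) recv 79: fwd; pos5(id34) recv 63: fwd; pos6(id21) recv 34: fwd; pos7(id91) recv 21: drop; pos0(id35) recv 91: fwd
Round 2: pos3(id79) recv 64: drop; pos5(id34) recv 79: fwd; pos6(id21) recv 63: fwd; pos7(id91) recv 34: drop; pos1(id64) recv 91: fwd
Round 3: pos6(id21) recv 79: fwd; pos7(id91) recv 63: drop; pos2(id30) recv 91: fwd
Round 4: pos7(id91) recv 79: drop; pos3(id79) recv 91: fwd
Round 5: pos4(id63) recv 91: fwd
Round 6: pos5(id34) recv 91: fwd
Round 7: pos6(id21) recv 91: fwd
Round 8: pos7(id91) recv 91: ELECTED

Answer: 63,79,91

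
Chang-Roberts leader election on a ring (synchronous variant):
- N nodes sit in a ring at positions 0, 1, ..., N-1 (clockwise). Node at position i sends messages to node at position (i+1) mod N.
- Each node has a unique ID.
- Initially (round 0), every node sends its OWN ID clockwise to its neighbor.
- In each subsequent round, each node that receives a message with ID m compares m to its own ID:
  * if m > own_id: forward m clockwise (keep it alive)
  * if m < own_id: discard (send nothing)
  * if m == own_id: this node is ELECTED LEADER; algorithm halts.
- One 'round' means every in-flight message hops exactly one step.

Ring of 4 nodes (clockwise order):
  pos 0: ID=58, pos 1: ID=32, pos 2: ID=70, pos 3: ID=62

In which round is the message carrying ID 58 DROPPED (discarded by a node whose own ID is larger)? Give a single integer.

Answer: 2

Derivation:
Round 1: pos1(id32) recv 58: fwd; pos2(id70) recv 32: drop; pos3(id62) recv 70: fwd; pos0(id58) recv 62: fwd
Round 2: pos2(id70) recv 58: drop; pos0(id58) recv 70: fwd; pos1(id32) recv 62: fwd
Round 3: pos1(id32) recv 70: fwd; pos2(id70) recv 62: drop
Round 4: pos2(id70) recv 70: ELECTED
Message ID 58 originates at pos 0; dropped at pos 2 in round 2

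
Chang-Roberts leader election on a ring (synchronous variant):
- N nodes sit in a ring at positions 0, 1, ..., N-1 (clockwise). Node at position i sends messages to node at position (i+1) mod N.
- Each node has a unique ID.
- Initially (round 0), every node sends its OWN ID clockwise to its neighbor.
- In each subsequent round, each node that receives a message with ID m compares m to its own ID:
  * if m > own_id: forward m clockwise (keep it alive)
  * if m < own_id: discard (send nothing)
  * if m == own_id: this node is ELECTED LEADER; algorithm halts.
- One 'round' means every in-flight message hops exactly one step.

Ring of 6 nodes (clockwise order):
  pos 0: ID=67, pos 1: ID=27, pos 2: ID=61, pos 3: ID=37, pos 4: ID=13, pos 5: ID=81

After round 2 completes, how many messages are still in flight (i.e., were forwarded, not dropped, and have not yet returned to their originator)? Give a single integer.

Round 1: pos1(id27) recv 67: fwd; pos2(id61) recv 27: drop; pos3(id37) recv 61: fwd; pos4(id13) recv 37: fwd; pos5(id81) recv 13: drop; pos0(id67) recv 81: fwd
Round 2: pos2(id61) recv 67: fwd; pos4(id13) recv 61: fwd; pos5(id81) recv 37: drop; pos1(id27) recv 81: fwd
After round 2: 3 messages still in flight

Answer: 3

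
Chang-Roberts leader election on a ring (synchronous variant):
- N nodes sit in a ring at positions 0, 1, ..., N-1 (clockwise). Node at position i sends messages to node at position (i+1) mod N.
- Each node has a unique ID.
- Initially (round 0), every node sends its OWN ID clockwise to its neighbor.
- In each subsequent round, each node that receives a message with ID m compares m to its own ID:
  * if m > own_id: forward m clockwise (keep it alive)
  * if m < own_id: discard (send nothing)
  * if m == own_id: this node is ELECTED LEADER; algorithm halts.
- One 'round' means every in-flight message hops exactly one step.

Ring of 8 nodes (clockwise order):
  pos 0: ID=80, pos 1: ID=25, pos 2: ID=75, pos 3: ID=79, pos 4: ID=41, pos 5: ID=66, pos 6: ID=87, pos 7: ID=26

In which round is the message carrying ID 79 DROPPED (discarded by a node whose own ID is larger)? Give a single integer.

Round 1: pos1(id25) recv 80: fwd; pos2(id75) recv 25: drop; pos3(id79) recv 75: drop; pos4(id41) recv 79: fwd; pos5(id66) recv 41: drop; pos6(id87) recv 66: drop; pos7(id26) recv 87: fwd; pos0(id80) recv 26: drop
Round 2: pos2(id75) recv 80: fwd; pos5(id66) recv 79: fwd; pos0(id80) recv 87: fwd
Round 3: pos3(id79) recv 80: fwd; pos6(id87) recv 79: drop; pos1(id25) recv 87: fwd
Round 4: pos4(id41) recv 80: fwd; pos2(id75) recv 87: fwd
Round 5: pos5(id66) recv 80: fwd; pos3(id79) recv 87: fwd
Round 6: pos6(id87) recv 80: drop; pos4(id41) recv 87: fwd
Round 7: pos5(id66) recv 87: fwd
Round 8: pos6(id87) recv 87: ELECTED
Message ID 79 originates at pos 3; dropped at pos 6 in round 3

Answer: 3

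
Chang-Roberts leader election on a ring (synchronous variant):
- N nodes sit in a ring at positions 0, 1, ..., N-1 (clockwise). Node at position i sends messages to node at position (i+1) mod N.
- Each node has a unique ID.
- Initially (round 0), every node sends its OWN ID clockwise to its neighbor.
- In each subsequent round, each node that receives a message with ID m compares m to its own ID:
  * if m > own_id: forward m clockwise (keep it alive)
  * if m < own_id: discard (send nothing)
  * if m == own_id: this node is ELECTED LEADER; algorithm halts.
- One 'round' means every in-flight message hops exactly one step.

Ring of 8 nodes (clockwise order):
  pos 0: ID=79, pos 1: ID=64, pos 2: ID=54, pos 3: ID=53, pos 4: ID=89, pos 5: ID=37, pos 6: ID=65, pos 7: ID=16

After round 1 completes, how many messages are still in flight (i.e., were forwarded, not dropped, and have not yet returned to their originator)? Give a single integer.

Round 1: pos1(id64) recv 79: fwd; pos2(id54) recv 64: fwd; pos3(id53) recv 54: fwd; pos4(id89) recv 53: drop; pos5(id37) recv 89: fwd; pos6(id65) recv 37: drop; pos7(id16) recv 65: fwd; pos0(id79) recv 16: drop
After round 1: 5 messages still in flight

Answer: 5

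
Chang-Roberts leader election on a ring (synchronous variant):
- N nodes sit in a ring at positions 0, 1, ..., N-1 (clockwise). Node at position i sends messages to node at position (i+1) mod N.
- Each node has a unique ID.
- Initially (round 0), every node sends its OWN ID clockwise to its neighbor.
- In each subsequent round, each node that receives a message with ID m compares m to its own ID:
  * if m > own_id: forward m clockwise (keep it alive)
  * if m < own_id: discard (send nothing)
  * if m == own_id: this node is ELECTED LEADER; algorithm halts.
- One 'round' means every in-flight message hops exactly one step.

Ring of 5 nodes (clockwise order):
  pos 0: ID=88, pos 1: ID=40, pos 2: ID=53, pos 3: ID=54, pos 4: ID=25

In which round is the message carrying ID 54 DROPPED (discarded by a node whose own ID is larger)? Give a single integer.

Round 1: pos1(id40) recv 88: fwd; pos2(id53) recv 40: drop; pos3(id54) recv 53: drop; pos4(id25) recv 54: fwd; pos0(id88) recv 25: drop
Round 2: pos2(id53) recv 88: fwd; pos0(id88) recv 54: drop
Round 3: pos3(id54) recv 88: fwd
Round 4: pos4(id25) recv 88: fwd
Round 5: pos0(id88) recv 88: ELECTED
Message ID 54 originates at pos 3; dropped at pos 0 in round 2

Answer: 2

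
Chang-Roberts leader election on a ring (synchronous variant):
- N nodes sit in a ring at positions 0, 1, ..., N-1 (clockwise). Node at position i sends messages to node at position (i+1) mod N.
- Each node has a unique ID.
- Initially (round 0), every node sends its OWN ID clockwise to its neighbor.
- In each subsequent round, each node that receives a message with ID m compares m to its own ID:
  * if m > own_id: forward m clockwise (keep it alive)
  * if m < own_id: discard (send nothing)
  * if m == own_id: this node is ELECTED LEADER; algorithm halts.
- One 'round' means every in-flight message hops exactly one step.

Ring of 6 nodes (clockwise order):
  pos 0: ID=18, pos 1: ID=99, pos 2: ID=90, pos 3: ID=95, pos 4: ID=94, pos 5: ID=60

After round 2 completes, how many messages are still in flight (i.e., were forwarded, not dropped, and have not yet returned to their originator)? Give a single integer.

Answer: 3

Derivation:
Round 1: pos1(id99) recv 18: drop; pos2(id90) recv 99: fwd; pos3(id95) recv 90: drop; pos4(id94) recv 95: fwd; pos5(id60) recv 94: fwd; pos0(id18) recv 60: fwd
Round 2: pos3(id95) recv 99: fwd; pos5(id60) recv 95: fwd; pos0(id18) recv 94: fwd; pos1(id99) recv 60: drop
After round 2: 3 messages still in flight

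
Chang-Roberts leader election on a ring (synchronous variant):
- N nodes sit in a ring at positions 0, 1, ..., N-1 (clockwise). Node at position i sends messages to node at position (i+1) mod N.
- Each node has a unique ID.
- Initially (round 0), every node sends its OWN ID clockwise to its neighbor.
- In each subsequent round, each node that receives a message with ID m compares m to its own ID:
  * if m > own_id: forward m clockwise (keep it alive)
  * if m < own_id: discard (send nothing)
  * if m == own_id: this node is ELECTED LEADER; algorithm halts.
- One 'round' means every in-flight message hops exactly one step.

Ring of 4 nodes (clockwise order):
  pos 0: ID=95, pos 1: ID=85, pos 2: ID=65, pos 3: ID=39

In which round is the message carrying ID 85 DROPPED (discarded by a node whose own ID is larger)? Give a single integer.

Answer: 3

Derivation:
Round 1: pos1(id85) recv 95: fwd; pos2(id65) recv 85: fwd; pos3(id39) recv 65: fwd; pos0(id95) recv 39: drop
Round 2: pos2(id65) recv 95: fwd; pos3(id39) recv 85: fwd; pos0(id95) recv 65: drop
Round 3: pos3(id39) recv 95: fwd; pos0(id95) recv 85: drop
Round 4: pos0(id95) recv 95: ELECTED
Message ID 85 originates at pos 1; dropped at pos 0 in round 3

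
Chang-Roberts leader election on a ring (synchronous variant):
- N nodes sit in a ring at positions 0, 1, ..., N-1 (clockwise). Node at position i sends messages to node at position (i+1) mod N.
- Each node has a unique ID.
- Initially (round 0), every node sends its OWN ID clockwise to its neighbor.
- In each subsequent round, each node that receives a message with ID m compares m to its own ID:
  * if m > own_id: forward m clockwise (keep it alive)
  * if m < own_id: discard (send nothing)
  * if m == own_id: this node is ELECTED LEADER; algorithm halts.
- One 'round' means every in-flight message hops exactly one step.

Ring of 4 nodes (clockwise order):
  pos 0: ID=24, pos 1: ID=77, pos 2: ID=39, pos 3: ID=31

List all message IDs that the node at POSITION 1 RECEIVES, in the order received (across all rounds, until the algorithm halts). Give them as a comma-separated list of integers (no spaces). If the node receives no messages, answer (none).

Round 1: pos1(id77) recv 24: drop; pos2(id39) recv 77: fwd; pos3(id31) recv 39: fwd; pos0(id24) recv 31: fwd
Round 2: pos3(id31) recv 77: fwd; pos0(id24) recv 39: fwd; pos1(id77) recv 31: drop
Round 3: pos0(id24) recv 77: fwd; pos1(id77) recv 39: drop
Round 4: pos1(id77) recv 77: ELECTED

Answer: 24,31,39,77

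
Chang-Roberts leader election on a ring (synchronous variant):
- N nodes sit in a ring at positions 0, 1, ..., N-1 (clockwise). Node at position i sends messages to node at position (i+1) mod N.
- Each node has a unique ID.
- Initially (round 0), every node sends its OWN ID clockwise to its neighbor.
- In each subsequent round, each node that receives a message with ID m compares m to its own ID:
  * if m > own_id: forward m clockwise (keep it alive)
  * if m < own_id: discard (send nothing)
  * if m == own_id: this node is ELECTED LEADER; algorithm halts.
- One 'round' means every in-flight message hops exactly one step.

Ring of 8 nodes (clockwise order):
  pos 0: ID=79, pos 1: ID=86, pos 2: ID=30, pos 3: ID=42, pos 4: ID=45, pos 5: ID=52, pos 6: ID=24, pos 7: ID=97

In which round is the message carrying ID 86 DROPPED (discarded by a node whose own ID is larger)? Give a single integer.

Round 1: pos1(id86) recv 79: drop; pos2(id30) recv 86: fwd; pos3(id42) recv 30: drop; pos4(id45) recv 42: drop; pos5(id52) recv 45: drop; pos6(id24) recv 52: fwd; pos7(id97) recv 24: drop; pos0(id79) recv 97: fwd
Round 2: pos3(id42) recv 86: fwd; pos7(id97) recv 52: drop; pos1(id86) recv 97: fwd
Round 3: pos4(id45) recv 86: fwd; pos2(id30) recv 97: fwd
Round 4: pos5(id52) recv 86: fwd; pos3(id42) recv 97: fwd
Round 5: pos6(id24) recv 86: fwd; pos4(id45) recv 97: fwd
Round 6: pos7(id97) recv 86: drop; pos5(id52) recv 97: fwd
Round 7: pos6(id24) recv 97: fwd
Round 8: pos7(id97) recv 97: ELECTED
Message ID 86 originates at pos 1; dropped at pos 7 in round 6

Answer: 6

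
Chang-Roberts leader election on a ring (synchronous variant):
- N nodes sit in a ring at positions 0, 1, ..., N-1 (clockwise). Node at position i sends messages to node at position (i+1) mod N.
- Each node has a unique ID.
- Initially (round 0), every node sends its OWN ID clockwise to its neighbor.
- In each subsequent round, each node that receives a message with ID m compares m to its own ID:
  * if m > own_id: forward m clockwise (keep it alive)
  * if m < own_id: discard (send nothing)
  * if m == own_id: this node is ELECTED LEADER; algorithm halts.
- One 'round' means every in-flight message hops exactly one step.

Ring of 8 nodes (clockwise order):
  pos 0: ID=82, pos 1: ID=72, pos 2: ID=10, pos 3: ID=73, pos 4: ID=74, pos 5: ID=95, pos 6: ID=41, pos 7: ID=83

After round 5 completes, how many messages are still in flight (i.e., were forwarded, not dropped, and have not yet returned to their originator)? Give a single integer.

Round 1: pos1(id72) recv 82: fwd; pos2(id10) recv 72: fwd; pos3(id73) recv 10: drop; pos4(id74) recv 73: drop; pos5(id95) recv 74: drop; pos6(id41) recv 95: fwd; pos7(id83) recv 41: drop; pos0(id82) recv 83: fwd
Round 2: pos2(id10) recv 82: fwd; pos3(id73) recv 72: drop; pos7(id83) recv 95: fwd; pos1(id72) recv 83: fwd
Round 3: pos3(id73) recv 82: fwd; pos0(id82) recv 95: fwd; pos2(id10) recv 83: fwd
Round 4: pos4(id74) recv 82: fwd; pos1(id72) recv 95: fwd; pos3(id73) recv 83: fwd
Round 5: pos5(id95) recv 82: drop; pos2(id10) recv 95: fwd; pos4(id74) recv 83: fwd
After round 5: 2 messages still in flight

Answer: 2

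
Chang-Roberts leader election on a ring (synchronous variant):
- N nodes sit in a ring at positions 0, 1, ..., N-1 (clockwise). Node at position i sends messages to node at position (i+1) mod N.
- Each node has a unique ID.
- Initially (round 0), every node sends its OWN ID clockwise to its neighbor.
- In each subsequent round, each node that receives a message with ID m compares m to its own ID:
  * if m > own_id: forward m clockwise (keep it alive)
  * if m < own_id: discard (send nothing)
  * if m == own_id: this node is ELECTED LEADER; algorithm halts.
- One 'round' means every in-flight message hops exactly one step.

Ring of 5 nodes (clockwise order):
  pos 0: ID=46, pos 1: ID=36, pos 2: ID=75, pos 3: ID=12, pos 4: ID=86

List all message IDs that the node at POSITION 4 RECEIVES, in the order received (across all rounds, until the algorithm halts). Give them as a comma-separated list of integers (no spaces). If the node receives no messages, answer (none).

Round 1: pos1(id36) recv 46: fwd; pos2(id75) recv 36: drop; pos3(id12) recv 75: fwd; pos4(id86) recv 12: drop; pos0(id46) recv 86: fwd
Round 2: pos2(id75) recv 46: drop; pos4(id86) recv 75: drop; pos1(id36) recv 86: fwd
Round 3: pos2(id75) recv 86: fwd
Round 4: pos3(id12) recv 86: fwd
Round 5: pos4(id86) recv 86: ELECTED

Answer: 12,75,86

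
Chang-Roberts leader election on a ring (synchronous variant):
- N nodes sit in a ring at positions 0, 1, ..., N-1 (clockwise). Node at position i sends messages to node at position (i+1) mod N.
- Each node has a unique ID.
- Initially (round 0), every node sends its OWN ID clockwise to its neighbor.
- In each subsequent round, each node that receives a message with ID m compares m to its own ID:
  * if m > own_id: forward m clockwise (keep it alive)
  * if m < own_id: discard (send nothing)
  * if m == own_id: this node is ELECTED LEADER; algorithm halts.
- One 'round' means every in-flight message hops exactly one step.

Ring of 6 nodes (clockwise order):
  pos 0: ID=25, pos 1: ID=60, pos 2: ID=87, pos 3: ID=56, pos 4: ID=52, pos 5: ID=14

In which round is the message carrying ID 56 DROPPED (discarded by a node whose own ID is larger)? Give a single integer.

Round 1: pos1(id60) recv 25: drop; pos2(id87) recv 60: drop; pos3(id56) recv 87: fwd; pos4(id52) recv 56: fwd; pos5(id14) recv 52: fwd; pos0(id25) recv 14: drop
Round 2: pos4(id52) recv 87: fwd; pos5(id14) recv 56: fwd; pos0(id25) recv 52: fwd
Round 3: pos5(id14) recv 87: fwd; pos0(id25) recv 56: fwd; pos1(id60) recv 52: drop
Round 4: pos0(id25) recv 87: fwd; pos1(id60) recv 56: drop
Round 5: pos1(id60) recv 87: fwd
Round 6: pos2(id87) recv 87: ELECTED
Message ID 56 originates at pos 3; dropped at pos 1 in round 4

Answer: 4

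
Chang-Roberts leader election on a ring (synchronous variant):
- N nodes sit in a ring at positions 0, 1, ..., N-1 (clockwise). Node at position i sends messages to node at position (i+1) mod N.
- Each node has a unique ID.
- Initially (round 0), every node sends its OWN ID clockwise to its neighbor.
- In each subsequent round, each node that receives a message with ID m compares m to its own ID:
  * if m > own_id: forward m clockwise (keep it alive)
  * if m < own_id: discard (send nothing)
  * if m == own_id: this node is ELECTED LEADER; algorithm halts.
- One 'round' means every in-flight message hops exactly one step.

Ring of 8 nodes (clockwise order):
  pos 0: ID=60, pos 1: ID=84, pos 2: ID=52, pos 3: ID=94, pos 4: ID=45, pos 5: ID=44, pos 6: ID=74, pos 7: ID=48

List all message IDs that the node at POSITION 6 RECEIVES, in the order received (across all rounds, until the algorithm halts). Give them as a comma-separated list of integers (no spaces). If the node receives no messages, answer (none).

Round 1: pos1(id84) recv 60: drop; pos2(id52) recv 84: fwd; pos3(id94) recv 52: drop; pos4(id45) recv 94: fwd; pos5(id44) recv 45: fwd; pos6(id74) recv 44: drop; pos7(id48) recv 74: fwd; pos0(id60) recv 48: drop
Round 2: pos3(id94) recv 84: drop; pos5(id44) recv 94: fwd; pos6(id74) recv 45: drop; pos0(id60) recv 74: fwd
Round 3: pos6(id74) recv 94: fwd; pos1(id84) recv 74: drop
Round 4: pos7(id48) recv 94: fwd
Round 5: pos0(id60) recv 94: fwd
Round 6: pos1(id84) recv 94: fwd
Round 7: pos2(id52) recv 94: fwd
Round 8: pos3(id94) recv 94: ELECTED

Answer: 44,45,94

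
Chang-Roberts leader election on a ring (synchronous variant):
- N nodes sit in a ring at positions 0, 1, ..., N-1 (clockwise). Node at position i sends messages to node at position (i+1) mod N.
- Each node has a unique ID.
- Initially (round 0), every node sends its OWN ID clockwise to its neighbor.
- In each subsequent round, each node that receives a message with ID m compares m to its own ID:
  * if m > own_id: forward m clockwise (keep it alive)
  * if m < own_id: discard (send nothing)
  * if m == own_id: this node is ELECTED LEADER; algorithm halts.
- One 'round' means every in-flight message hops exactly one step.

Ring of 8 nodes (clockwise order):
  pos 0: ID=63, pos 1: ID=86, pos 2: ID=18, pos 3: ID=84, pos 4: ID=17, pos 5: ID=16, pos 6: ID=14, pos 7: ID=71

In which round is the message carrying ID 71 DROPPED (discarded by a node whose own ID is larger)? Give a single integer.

Round 1: pos1(id86) recv 63: drop; pos2(id18) recv 86: fwd; pos3(id84) recv 18: drop; pos4(id17) recv 84: fwd; pos5(id16) recv 17: fwd; pos6(id14) recv 16: fwd; pos7(id71) recv 14: drop; pos0(id63) recv 71: fwd
Round 2: pos3(id84) recv 86: fwd; pos5(id16) recv 84: fwd; pos6(id14) recv 17: fwd; pos7(id71) recv 16: drop; pos1(id86) recv 71: drop
Round 3: pos4(id17) recv 86: fwd; pos6(id14) recv 84: fwd; pos7(id71) recv 17: drop
Round 4: pos5(id16) recv 86: fwd; pos7(id71) recv 84: fwd
Round 5: pos6(id14) recv 86: fwd; pos0(id63) recv 84: fwd
Round 6: pos7(id71) recv 86: fwd; pos1(id86) recv 84: drop
Round 7: pos0(id63) recv 86: fwd
Round 8: pos1(id86) recv 86: ELECTED
Message ID 71 originates at pos 7; dropped at pos 1 in round 2

Answer: 2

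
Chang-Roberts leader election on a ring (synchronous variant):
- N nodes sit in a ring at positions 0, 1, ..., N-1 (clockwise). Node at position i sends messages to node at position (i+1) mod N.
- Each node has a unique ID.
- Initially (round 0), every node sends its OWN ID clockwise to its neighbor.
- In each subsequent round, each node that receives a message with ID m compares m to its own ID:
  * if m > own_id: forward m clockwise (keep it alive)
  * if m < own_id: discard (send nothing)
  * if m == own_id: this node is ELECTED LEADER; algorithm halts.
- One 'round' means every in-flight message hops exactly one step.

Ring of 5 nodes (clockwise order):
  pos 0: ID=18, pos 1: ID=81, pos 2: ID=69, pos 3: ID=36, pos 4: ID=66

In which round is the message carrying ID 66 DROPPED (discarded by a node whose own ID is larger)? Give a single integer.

Round 1: pos1(id81) recv 18: drop; pos2(id69) recv 81: fwd; pos3(id36) recv 69: fwd; pos4(id66) recv 36: drop; pos0(id18) recv 66: fwd
Round 2: pos3(id36) recv 81: fwd; pos4(id66) recv 69: fwd; pos1(id81) recv 66: drop
Round 3: pos4(id66) recv 81: fwd; pos0(id18) recv 69: fwd
Round 4: pos0(id18) recv 81: fwd; pos1(id81) recv 69: drop
Round 5: pos1(id81) recv 81: ELECTED
Message ID 66 originates at pos 4; dropped at pos 1 in round 2

Answer: 2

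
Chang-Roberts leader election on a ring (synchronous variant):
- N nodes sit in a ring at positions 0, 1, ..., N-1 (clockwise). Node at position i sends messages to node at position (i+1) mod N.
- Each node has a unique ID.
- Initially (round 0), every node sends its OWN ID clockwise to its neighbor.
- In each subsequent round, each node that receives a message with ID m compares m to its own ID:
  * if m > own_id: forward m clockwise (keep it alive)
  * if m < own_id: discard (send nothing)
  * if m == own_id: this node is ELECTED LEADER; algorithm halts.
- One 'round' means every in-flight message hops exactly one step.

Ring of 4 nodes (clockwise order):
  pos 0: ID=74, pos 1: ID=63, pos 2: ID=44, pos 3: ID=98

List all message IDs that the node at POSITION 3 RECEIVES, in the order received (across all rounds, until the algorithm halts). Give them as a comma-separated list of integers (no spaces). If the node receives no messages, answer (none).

Answer: 44,63,74,98

Derivation:
Round 1: pos1(id63) recv 74: fwd; pos2(id44) recv 63: fwd; pos3(id98) recv 44: drop; pos0(id74) recv 98: fwd
Round 2: pos2(id44) recv 74: fwd; pos3(id98) recv 63: drop; pos1(id63) recv 98: fwd
Round 3: pos3(id98) recv 74: drop; pos2(id44) recv 98: fwd
Round 4: pos3(id98) recv 98: ELECTED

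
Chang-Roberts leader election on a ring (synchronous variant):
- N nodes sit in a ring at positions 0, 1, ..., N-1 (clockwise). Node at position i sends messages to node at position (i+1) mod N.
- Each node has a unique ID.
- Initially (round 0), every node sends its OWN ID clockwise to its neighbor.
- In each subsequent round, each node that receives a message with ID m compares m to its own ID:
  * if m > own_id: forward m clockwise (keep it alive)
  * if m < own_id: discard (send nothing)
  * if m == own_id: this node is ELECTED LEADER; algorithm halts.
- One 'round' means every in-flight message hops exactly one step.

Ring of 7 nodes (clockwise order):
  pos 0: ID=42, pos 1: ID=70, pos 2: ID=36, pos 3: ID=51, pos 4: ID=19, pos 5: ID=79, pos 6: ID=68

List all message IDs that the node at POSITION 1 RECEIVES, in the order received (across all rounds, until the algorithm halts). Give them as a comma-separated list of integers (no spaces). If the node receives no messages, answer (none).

Round 1: pos1(id70) recv 42: drop; pos2(id36) recv 70: fwd; pos3(id51) recv 36: drop; pos4(id19) recv 51: fwd; pos5(id79) recv 19: drop; pos6(id68) recv 79: fwd; pos0(id42) recv 68: fwd
Round 2: pos3(id51) recv 70: fwd; pos5(id79) recv 51: drop; pos0(id42) recv 79: fwd; pos1(id70) recv 68: drop
Round 3: pos4(id19) recv 70: fwd; pos1(id70) recv 79: fwd
Round 4: pos5(id79) recv 70: drop; pos2(id36) recv 79: fwd
Round 5: pos3(id51) recv 79: fwd
Round 6: pos4(id19) recv 79: fwd
Round 7: pos5(id79) recv 79: ELECTED

Answer: 42,68,79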